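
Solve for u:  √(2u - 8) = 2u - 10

Square both sides: 2u - 8 = (2u - 10)².
Expand and rearrange: 4u² - 42u + 108 = 0.
Solving gives u = 6 or u = 4.5.
Check each candidate in the original equation:
  u = 6: √(4) = 2, while 2u - 10 = 2 — valid.
  u = 4.5: √(1) = 1, while 2u - 10 = -1 — extraneous.

u = 6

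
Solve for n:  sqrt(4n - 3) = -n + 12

Square both sides: 4n - 3 = (-n + 12)^2.
Expand and rearrange: n^2 - 28n + 147 = 0.
Solving gives n = 21 or n = 7.
Check each candidate in the original equation:
  n = 21: sqrt(81) = 9, while -n + 12 = -9 — extraneous.
  n = 7: sqrt(25) = 5, while -n + 12 = 5 — valid.

n = 7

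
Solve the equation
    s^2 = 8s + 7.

s = -0.7958 or s = 8.7958

Rearrange to standard form: s^2 - 8s - 7 = 0.
Discriminant: (-8)^2 - 4*1*(-7) = 92.
Quadratic formula: s = (8 +/- sqrt(92)) / 2.
So s = 4 + sqrt(23) ~= 8.7958 or s = 4 - sqrt(23) ~= -0.7958.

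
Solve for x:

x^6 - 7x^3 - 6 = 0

Let u = x^3. The equation becomes u^2 - 7u - 6 = 0.
By the quadratic formula, u = 7/2 + sqrt(73)/2 or u = 7/2 - sqrt(73)/2.
x^3 = 7/2 + sqrt(73)/2 gives x = (7/2 + sqrt(73)/2)^(1/3) ~= 1.9808.
x^3 = 7/2 - sqrt(73)/2 gives x = -(-7/2 + sqrt(73)/2)^(1/3) ~= -0.9174.

x = -0.9174 or x = 1.9808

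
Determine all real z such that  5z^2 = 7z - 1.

Rearrange to standard form: 5z^2 - 7z + 1 = 0.
Discriminant: (-7)^2 - 4*5*1 = 29.
Quadratic formula: z = (7 +/- sqrt(29)) / 10.
So z = sqrt(29)/10 + 7/10 ~= 1.2385 or z = 7/10 - sqrt(29)/10 ~= 0.1615.

z = 0.1615 or z = 1.2385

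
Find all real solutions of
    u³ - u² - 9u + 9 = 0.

u = -3 or u = 1 or u = 3

Possible rational roots are divisors of 9. Testing u = -3 gives 0, so (u + 3) is a factor.
Divide: u³ - u² - 9u + 9 = (u + 3)(u² - 4u + 3).
Factor the quadratic: u = 3 or u = 1.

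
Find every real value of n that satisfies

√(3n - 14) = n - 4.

Square both sides: 3n - 14 = (n - 4)².
Expand and rearrange: n² - 11n + 30 = 0.
Solving gives n = 6 or n = 5.
Check each candidate in the original equation:
  n = 6: √(4) = 2, while n - 4 = 2 — valid.
  n = 5: √(1) = 1, while n - 4 = 1 — valid.

n = 5 or n = 6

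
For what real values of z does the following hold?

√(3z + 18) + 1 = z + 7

z = -6 or z = -3

Isolate the radical: √(3z + 18) = z + 6.
Square both sides: 3z + 18 = (z + 6)².
Expand and rearrange: z² + 9z + 18 = 0.
Solving gives z = -3 or z = -6.
Check each candidate in the original equation:
  z = -3: √(9) = 3, while z + 6 = 3 — valid.
  z = -6: √(0) = 0, while z + 6 = 0 — valid.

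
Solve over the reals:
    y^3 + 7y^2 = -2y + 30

y = -5.7417 or y = -3 or y = 1.7417

Rearrange: y^3 + 7y^2 + 2y - 30 = 0.
Possible rational roots are divisors of -30. Testing y = -3 gives 0, so (y + 3) is a factor.
Divide: y^3 + 7y^2 + 2y - 30 = (y + 3)(y^2 + 4y - 10).
Apply the quadratic formula to y^2 + 4y - 10 = 0: y = (-4 +/- sqrt(56))/2, i.e. y ~= 1.7417 or y ~= -5.7417.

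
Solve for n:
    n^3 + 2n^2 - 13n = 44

Rearrange: n^3 + 2n^2 - 13n - 44 = 0.
Possible rational roots are divisors of -44. Testing n = 4 gives 0, so (n - 4) is a factor.
Divide: n^3 + 2n^2 - 13n - 44 = (n - 4)(n^2 + 6n + 11).
The quadratic n^2 + 6n + 11 has discriminant -8 < 0, so no further real roots.

n = 4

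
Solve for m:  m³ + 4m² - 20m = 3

Rearrange: m³ + 4m² - 20m - 3 = 0.
Possible rational roots are divisors of -3. Testing m = 3 gives 0, so (m - 3) is a factor.
Divide: m³ + 4m² - 20m - 3 = (m - 3)(m² + 7m + 1).
Apply the quadratic formula to m² + 7m + 1 = 0: m = (-7 ± √45)/2, i.e. m ≈ -0.1459 or m ≈ -6.8541.

m = -6.8541 or m = -0.1459 or m = 3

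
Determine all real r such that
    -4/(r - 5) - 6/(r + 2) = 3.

Multiply both sides by (r - 5)(r + 2):
-4(r + 2) - 6(r - 5) = 3(r - 5)(r + 2).
Expand and collect terms: 3r^2 + r - 52 = 0.
Factor or apply the quadratic formula: r = 4 or r = -4.3333.
Neither value makes a denominator zero (r != 5, r != -2), so both are valid.

r = -4.3333 or r = 4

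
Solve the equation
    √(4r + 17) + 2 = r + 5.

Isolate the radical: √(4r + 17) = r + 3.
Square both sides: 4r + 17 = (r + 3)².
Expand and rearrange: r² + 2r - 8 = 0.
Solving gives r = 2 or r = -4.
Check each candidate in the original equation:
  r = 2: √(25) = 5, while r + 3 = 5 — valid.
  r = -4: √(1) = 1, while r + 3 = -1 — extraneous.

r = 2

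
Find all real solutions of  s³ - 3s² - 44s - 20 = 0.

Possible rational roots are divisors of -20. Testing s = -5 gives 0, so (s + 5) is a factor.
Divide: s³ - 3s² - 44s - 20 = (s + 5)(s² - 8s - 4).
Apply the quadratic formula to s² - 8s - 4 = 0: s = (8 ± √80)/2, i.e. s ≈ 8.4721 or s ≈ -0.4721.

s = -5 or s = -0.4721 or s = 8.4721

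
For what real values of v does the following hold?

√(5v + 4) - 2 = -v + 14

v = 9

Isolate the radical: √(5v + 4) = -v + 16.
Square both sides: 5v + 4 = (-v + 16)².
Expand and rearrange: v² - 37v + 252 = 0.
Solving gives v = 28 or v = 9.
Check each candidate in the original equation:
  v = 28: √(144) = 12, while -v + 16 = -12 — extraneous.
  v = 9: √(49) = 7, while -v + 16 = 7 — valid.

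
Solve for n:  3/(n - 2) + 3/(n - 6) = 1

n = 3.3944 or n = 10.6056

Multiply both sides by (n - 2)(n - 6):
3(n - 6) + 3(n - 2) = (n - 2)(n - 6).
Expand and collect terms: n² - 14n + 36 = 0.
By the quadratic formula, n = (14 ± √52) / 2, so n ≈ 10.6056 or n ≈ 3.3944.
Neither value makes a denominator zero (n ≠ 2, n ≠ 6), so both are valid.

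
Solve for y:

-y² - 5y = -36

y = -9 or y = 4

Bring every term to one side: -y² - 5y + 36 = 0.
Factor: -1(y + 9)(y - 4) = 0.
So y = -9 or y = 4.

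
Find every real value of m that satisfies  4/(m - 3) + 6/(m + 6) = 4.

m = -4.673 or m = 4.173

Multiply both sides by (m - 3)(m + 6):
4(m + 6) + 6(m - 3) = 4(m - 3)(m + 6).
Expand and collect terms: 4m^2 + 2m - 78 = 0.
By the quadratic formula, m = (-2 +/- sqrt(1252)) / 8, so m ~= 4.173 or m ~= -4.673.
Neither value makes a denominator zero (m != 3, m != -6), so both are valid.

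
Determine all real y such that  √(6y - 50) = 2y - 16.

y = 8.5 or y = 9

Square both sides: 6y - 50 = (2y - 16)².
Expand and rearrange: 4y² - 70y + 306 = 0.
Solving gives y = 9 or y = 8.5.
Check each candidate in the original equation:
  y = 9: √(4) = 2, while 2y - 16 = 2 — valid.
  y = 8.5: √(1) = 1, while 2y - 16 = 1 — valid.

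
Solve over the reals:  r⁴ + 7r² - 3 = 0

r = -0.6365 or r = 0.6365

Let u = r². The equation becomes u² + 7u - 3 = 0.
By the quadratic formula, u = -7/2 + √(61)/2 or u = -√(61)/2 - 7/2.
r² = -7/2 + √(61)/2 gives r = ±√(-7/2 + √(61)/2) ≈ ±0.6365.
r² = -√(61)/2 - 7/2 < 0 has no real solution.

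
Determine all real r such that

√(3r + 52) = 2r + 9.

Square both sides: 3r + 52 = (2r + 9)².
Expand and rearrange: 4r² + 33r + 29 = 0.
Solving gives r = -1 or r = -7.25.
Check each candidate in the original equation:
  r = -1: √(49) = 7, while 2r + 9 = 7 — valid.
  r = -7.25: √(30.25) = 5.5, while 2r + 9 = -5.5 — extraneous.

r = -1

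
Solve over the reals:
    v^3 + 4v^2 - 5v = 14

v = -4.4142 or v = -1.5858 or v = 2

Rearrange: v^3 + 4v^2 - 5v - 14 = 0.
Possible rational roots are divisors of -14. Testing v = 2 gives 0, so (v - 2) is a factor.
Divide: v^3 + 4v^2 - 5v - 14 = (v - 2)(v^2 + 6v + 7).
Apply the quadratic formula to v^2 + 6v + 7 = 0: v = (-6 +/- sqrt(8))/2, i.e. v ~= -1.5858 or v ~= -4.4142.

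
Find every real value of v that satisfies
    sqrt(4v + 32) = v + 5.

Square both sides: 4v + 32 = (v + 5)^2.
Expand and rearrange: v^2 + 6v - 7 = 0.
Solving gives v = 1 or v = -7.
Check each candidate in the original equation:
  v = 1: sqrt(36) = 6, while v + 5 = 6 — valid.
  v = -7: sqrt(4) = 2, while v + 5 = -2 — extraneous.

v = 1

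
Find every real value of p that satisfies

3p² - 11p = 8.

p = -0.6218 or p = 4.2885

Rearrange to standard form: 3p² - 11p - 8 = 0.
Discriminant: (-11)² − 4·3·(-8) = 217.
Quadratic formula: p = (11 ± √217) / 6.
So p = 11/6 + √(217)/6 ≈ 4.2885 or p = 11/6 - √(217)/6 ≈ -0.6218.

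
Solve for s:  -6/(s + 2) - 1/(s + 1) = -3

Multiply both sides by (s + 2)(s + 1):
-6(s + 1) - (s + 2) = -3(s + 2)(s + 1).
Expand and collect terms: -3s^2 - 2s + 2 = 0.
By the quadratic formula, s = (2 +/- sqrt(28)) / -6, so s ~= -1.2153 or s ~= 0.5486.
Neither value makes a denominator zero (s != -2, s != -1), so both are valid.

s = -1.2153 or s = 0.5486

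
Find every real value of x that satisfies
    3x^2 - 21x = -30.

Bring every term to one side: 3x^2 - 21x + 30 = 0.
Factor: 3(x - 2)(x - 5) = 0.
So x = 2 or x = 5.

x = 2 or x = 5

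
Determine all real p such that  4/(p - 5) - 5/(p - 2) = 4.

Multiply both sides by (p - 5)(p - 2):
4(p - 2) - 5(p - 5) = 4(p - 5)(p - 2).
Expand and collect terms: 4p^2 - 27p + 23 = 0.
Factor or apply the quadratic formula: p = 5.75 or p = 1.
Neither value makes a denominator zero (p != 5, p != 2), so both are valid.

p = 1 or p = 5.75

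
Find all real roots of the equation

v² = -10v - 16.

v = -8 or v = -2

Bring every term to one side: v² + 10v + 16 = 0.
Factor: (v + 8)(v + 2) = 0.
So v = -8 or v = -2.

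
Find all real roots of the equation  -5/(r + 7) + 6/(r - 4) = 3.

r = -8.4358 or r = 5.7691

Multiply both sides by (r + 7)(r - 4):
-5(r - 4) + 6(r + 7) = 3(r + 7)(r - 4).
Expand and collect terms: 3r² + 8r - 146 = 0.
By the quadratic formula, r = (-8 ± √1816) / 6, so r ≈ 5.7691 or r ≈ -8.4358.
Neither value makes a denominator zero (r ≠ -7, r ≠ 4), so both are valid.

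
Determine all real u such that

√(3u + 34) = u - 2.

u = 10

Square both sides: 3u + 34 = (u - 2)².
Expand and rearrange: u² - 7u - 30 = 0.
Solving gives u = 10 or u = -3.
Check each candidate in the original equation:
  u = 10: √(64) = 8, while u - 2 = 8 — valid.
  u = -3: √(25) = 5, while u - 2 = -5 — extraneous.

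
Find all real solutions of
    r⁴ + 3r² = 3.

Let u = r². The equation becomes u² + 3u - 3 = 0.
By the quadratic formula, u = -3/2 + √(21)/2 or u = -√(21)/2 - 3/2.
r² = -3/2 + √(21)/2 gives r = ±√(-3/2 + √(21)/2) ≈ ±0.8895.
r² = -√(21)/2 - 3/2 < 0 has no real solution.

r = -0.8895 or r = 0.8895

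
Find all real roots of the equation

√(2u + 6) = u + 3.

u = -3 or u = -1

Square both sides: 2u + 6 = (u + 3)².
Expand and rearrange: u² + 4u + 3 = 0.
Solving gives u = -1 or u = -3.
Check each candidate in the original equation:
  u = -1: √(4) = 2, while u + 3 = 2 — valid.
  u = -3: √(0) = 0, while u + 3 = 0 — valid.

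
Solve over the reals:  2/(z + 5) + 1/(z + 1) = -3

z = -5.7174 or z = -1.2826

Multiply both sides by (z + 5)(z + 1):
2(z + 1) + (z + 5) = -3(z + 5)(z + 1).
Expand and collect terms: -3z² - 21z - 22 = 0.
By the quadratic formula, z = (21 ± √177) / -6, so z ≈ -5.7174 or z ≈ -1.2826.
Neither value makes a denominator zero (z ≠ -5, z ≠ -1), so both are valid.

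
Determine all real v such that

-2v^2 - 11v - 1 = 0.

v = -5.4075 or v = -0.0925

Discriminant: (-11)^2 - 4*(-2)*(-1) = 113.
Quadratic formula: v = (11 +/- sqrt(113)) / (-4).
So v = -11/4 - sqrt(113)/4 ~= -5.4075 or v = -11/4 + sqrt(113)/4 ~= -0.0925.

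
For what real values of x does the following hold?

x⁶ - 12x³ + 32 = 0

Let u = x³. The equation becomes u² - 12u + 32 = 0.
Factor: (u - 4)(u - 8) = 0, so u = 4 or u = 8.
x³ = 4 gives x = ∛(4) ≈ 1.5874.
x³ = 8 gives x = 2.

x = 1.5874 or x = 2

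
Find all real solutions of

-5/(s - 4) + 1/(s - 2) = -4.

s = 1.8417 or s = 5.1583

Multiply both sides by (s - 4)(s - 2):
-5(s - 2) + (s - 4) = -4(s - 4)(s - 2).
Expand and collect terms: -4s² + 28s - 38 = 0.
By the quadratic formula, s = (-28 ± √176) / -8, so s ≈ 1.8417 or s ≈ 5.1583.
Neither value makes a denominator zero (s ≠ 4, s ≠ 2), so both are valid.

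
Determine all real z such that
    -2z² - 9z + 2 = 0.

Discriminant: (-9)² − 4·(-2)·2 = 97.
Quadratic formula: z = (9 ± √97) / (-4).
So z = -√(97)/4 - 9/4 ≈ -4.7122 or z = -9/4 + √(97)/4 ≈ 0.2122.

z = -4.7122 or z = 0.2122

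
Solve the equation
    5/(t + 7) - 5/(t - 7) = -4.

Multiply both sides by (t + 7)(t - 7):
5(t - 7) - 5(t + 7) = -4(t + 7)(t - 7).
Expand and collect terms: -4t² + 266 = 0.
By the quadratic formula, t = (0 ± √4256) / -8, so t ≈ -8.1548 or t ≈ 8.1548.
Neither value makes a denominator zero (t ≠ -7, t ≠ 7), so both are valid.

t = -8.1548 or t = 8.1548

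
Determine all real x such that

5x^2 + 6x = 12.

x = -2.2613 or x = 1.0613

Rearrange to standard form: 5x^2 + 6x - 12 = 0.
Discriminant: (6)^2 - 4*5*(-12) = 276.
Quadratic formula: x = (-6 +/- sqrt(276)) / 10.
So x = -3/5 + sqrt(69)/5 ~= 1.0613 or x = -sqrt(69)/5 - 3/5 ~= -2.2613.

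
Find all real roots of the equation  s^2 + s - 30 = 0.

Factor: (s - 5)(s + 6) = 0.
So s = 5 or s = -6.

s = -6 or s = 5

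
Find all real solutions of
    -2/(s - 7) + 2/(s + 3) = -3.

Multiply both sides by (s - 7)(s + 3):
-2(s + 3) + 2(s - 7) = -3(s - 7)(s + 3).
Expand and collect terms: -3s² + 12s + 83 = 0.
By the quadratic formula, s = (-12 ± √1140) / -6, so s ≈ -3.6273 or s ≈ 7.6273.
Neither value makes a denominator zero (s ≠ 7, s ≠ -3), so both are valid.

s = -3.6273 or s = 7.6273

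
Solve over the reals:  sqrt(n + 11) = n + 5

n = -2

Square both sides: n + 11 = (n + 5)^2.
Expand and rearrange: n^2 + 9n + 14 = 0.
Solving gives n = -2 or n = -7.
Check each candidate in the original equation:
  n = -2: sqrt(9) = 3, while n + 5 = 3 — valid.
  n = -7: sqrt(4) = 2, while n + 5 = -2 — extraneous.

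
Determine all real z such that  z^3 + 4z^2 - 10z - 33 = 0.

z = -4.618 or z = -2.382 or z = 3

Possible rational roots are divisors of -33. Testing z = 3 gives 0, so (z - 3) is a factor.
Divide: z^3 + 4z^2 - 10z - 33 = (z - 3)(z^2 + 7z + 11).
Apply the quadratic formula to z^2 + 7z + 11 = 0: z = (-7 +/- sqrt(5))/2, i.e. z ~= -2.382 or z ~= -4.618.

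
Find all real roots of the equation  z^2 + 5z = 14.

z = -7 or z = 2

Bring every term to one side: z^2 + 5z - 14 = 0.
Factor: (z + 7)(z - 2) = 0.
So z = -7 or z = 2.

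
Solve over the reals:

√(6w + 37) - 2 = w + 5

Isolate the radical: √(6w + 37) = w + 7.
Square both sides: 6w + 37 = (w + 7)².
Expand and rearrange: w² + 8w + 12 = 0.
Solving gives w = -2 or w = -6.
Check each candidate in the original equation:
  w = -2: √(25) = 5, while w + 7 = 5 — valid.
  w = -6: √(1) = 1, while w + 7 = 1 — valid.

w = -6 or w = -2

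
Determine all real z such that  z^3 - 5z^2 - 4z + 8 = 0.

z = -1.4641 or z = 1 or z = 5.4641

Possible rational roots are divisors of 8. Testing z = 1 gives 0, so (z - 1) is a factor.
Divide: z^3 - 5z^2 - 4z + 8 = (z - 1)(z^2 - 4z - 8).
Apply the quadratic formula to z^2 - 4z - 8 = 0: z = (4 +/- sqrt(48))/2, i.e. z ~= 5.4641 or z ~= -1.4641.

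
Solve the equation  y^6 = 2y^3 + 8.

Let u = y^3. The equation becomes u^2 - 2u - 8 = 0.
Factor: (u - 4)(u + 2) = 0, so u = 4 or u = -2.
y^3 = 4 gives y = (4)^(1/3) ~= 1.5874.
y^3 = -2 gives y = -(2)^(1/3) ~= -1.2599.

y = -1.2599 or y = 1.5874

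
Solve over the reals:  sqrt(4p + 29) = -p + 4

p = -1

Square both sides: 4p + 29 = (-p + 4)^2.
Expand and rearrange: p^2 - 12p - 13 = 0.
Solving gives p = 13 or p = -1.
Check each candidate in the original equation:
  p = 13: sqrt(81) = 9, while -p + 4 = -9 — extraneous.
  p = -1: sqrt(25) = 5, while -p + 4 = 5 — valid.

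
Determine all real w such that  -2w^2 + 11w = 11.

w = 1.3139 or w = 4.1861

Rearrange to standard form: -2w^2 + 11w - 11 = 0.
Discriminant: (11)^2 - 4*(-2)*(-11) = 33.
Quadratic formula: w = (-11 +/- sqrt(33)) / (-4).
So w = 11/4 - sqrt(33)/4 ~= 1.3139 or w = sqrt(33)/4 + 11/4 ~= 4.1861.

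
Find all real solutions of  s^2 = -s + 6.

Bring every term to one side: s^2 + s - 6 = 0.
Factor: (s - 2)(s + 3) = 0.
So s = 2 or s = -3.

s = -3 or s = 2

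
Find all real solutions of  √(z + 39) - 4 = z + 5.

z = -3

Isolate the radical: √(z + 39) = z + 9.
Square both sides: z + 39 = (z + 9)².
Expand and rearrange: z² + 17z + 42 = 0.
Solving gives z = -3 or z = -14.
Check each candidate in the original equation:
  z = -3: √(36) = 6, while z + 9 = 6 — valid.
  z = -14: √(25) = 5, while z + 9 = -5 — extraneous.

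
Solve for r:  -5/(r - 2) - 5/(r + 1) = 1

r = -9.7202 or r = 0.7202

Multiply both sides by (r - 2)(r + 1):
-5(r + 1) - 5(r - 2) = (r - 2)(r + 1).
Expand and collect terms: r² + 9r - 7 = 0.
By the quadratic formula, r = (-9 ± √109) / 2, so r ≈ 0.7202 or r ≈ -9.7202.
Neither value makes a denominator zero (r ≠ 2, r ≠ -1), so both are valid.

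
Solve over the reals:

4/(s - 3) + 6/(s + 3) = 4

s = -1.7604 or s = 4.2604

Multiply both sides by (s - 3)(s + 3):
4(s + 3) + 6(s - 3) = 4(s - 3)(s + 3).
Expand and collect terms: 4s^2 - 10s - 30 = 0.
By the quadratic formula, s = (10 +/- sqrt(580)) / 8, so s ~= 4.2604 or s ~= -1.7604.
Neither value makes a denominator zero (s != 3, s != -3), so both are valid.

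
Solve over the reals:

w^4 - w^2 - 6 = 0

Let u = w^2. The equation becomes u^2 - u - 6 = 0.
Factor: (u - 3)(u + 2) = 0, so u = 3 or u = -2.
w^2 = 3 gives w = +/-sqrt(3) ~= +/-1.7321.
w^2 = -2 < 0 has no real solution.

w = -1.7321 or w = 1.7321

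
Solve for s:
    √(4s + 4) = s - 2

s = 8

Square both sides: 4s + 4 = (s - 2)².
Expand and rearrange: s² - 8s = 0.
Solving gives s = 8 or s = 0.
Check each candidate in the original equation:
  s = 8: √(36) = 6, while s - 2 = 6 — valid.
  s = 0: √(4) = 2, while s - 2 = -2 — extraneous.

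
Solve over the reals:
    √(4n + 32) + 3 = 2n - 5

Isolate the radical: √(4n + 32) = 2n - 8.
Square both sides: 4n + 32 = (2n - 8)².
Expand and rearrange: 4n² - 36n + 32 = 0.
Solving gives n = 8 or n = 1.
Check each candidate in the original equation:
  n = 8: √(64) = 8, while 2n - 8 = 8 — valid.
  n = 1: √(36) = 6, while 2n - 8 = -6 — extraneous.

n = 8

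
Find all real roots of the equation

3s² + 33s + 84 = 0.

s = -7 or s = -4

Factor: 3(s + 7)(s + 4) = 0.
So s = -7 or s = -4.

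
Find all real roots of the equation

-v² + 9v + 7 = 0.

v = -0.7202 or v = 9.7202

Discriminant: (9)² − 4·(-1)·7 = 109.
Quadratic formula: v = (-9 ± √109) / (-2).
So v = 9/2 - √(109)/2 ≈ -0.7202 or v = 9/2 + √(109)/2 ≈ 9.7202.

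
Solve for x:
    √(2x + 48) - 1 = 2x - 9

x = 8

Isolate the radical: √(2x + 48) = 2x - 8.
Square both sides: 2x + 48 = (2x - 8)².
Expand and rearrange: 4x² - 34x + 16 = 0.
Solving gives x = 8 or x = 0.5.
Check each candidate in the original equation:
  x = 8: √(64) = 8, while 2x - 8 = 8 — valid.
  x = 0.5: √(49) = 7, while 2x - 8 = -7 — extraneous.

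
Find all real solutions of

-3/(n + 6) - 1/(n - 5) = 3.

Multiply both sides by (n + 6)(n - 5):
-3(n - 5) - (n + 6) = 3(n + 6)(n - 5).
Expand and collect terms: 3n^2 + 7n - 99 = 0.
By the quadratic formula, n = (-7 +/- sqrt(1237)) / 6, so n ~= 4.6952 or n ~= -7.0285.
Neither value makes a denominator zero (n != -6, n != 5), so both are valid.

n = -7.0285 or n = 4.6952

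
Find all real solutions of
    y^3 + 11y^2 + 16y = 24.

Rearrange: y^3 + 11y^2 + 16y - 24 = 0.
Possible rational roots are divisors of -24. Testing y = -3 gives 0, so (y + 3) is a factor.
Divide: y^3 + 11y^2 + 16y - 24 = (y + 3)(y^2 + 8y - 8).
Apply the quadratic formula to y^2 + 8y - 8 = 0: y = (-8 +/- sqrt(96))/2, i.e. y ~= 0.899 or y ~= -8.899.

y = -8.899 or y = -3 or y = 0.899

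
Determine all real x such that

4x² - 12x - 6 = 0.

x = -0.4365 or x = 3.4365

Discriminant: (-12)² − 4·4·(-6) = 240.
Quadratic formula: x = (12 ± √240) / 8.
So x = 3/2 + √(15)/2 ≈ 3.4365 or x = 3/2 - √(15)/2 ≈ -0.4365.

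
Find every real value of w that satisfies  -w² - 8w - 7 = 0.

w = -7 or w = -1

Factor: -1(w + 1)(w + 7) = 0.
So w = -1 or w = -7.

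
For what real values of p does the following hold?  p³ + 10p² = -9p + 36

p = -8.4244 or p = -3 or p = 1.4244

Rearrange: p³ + 10p² + 9p - 36 = 0.
Possible rational roots are divisors of -36. Testing p = -3 gives 0, so (p + 3) is a factor.
Divide: p³ + 10p² + 9p - 36 = (p + 3)(p² + 7p - 12).
Apply the quadratic formula to p² + 7p - 12 = 0: p = (-7 ± √97)/2, i.e. p ≈ 1.4244 or p ≈ -8.4244.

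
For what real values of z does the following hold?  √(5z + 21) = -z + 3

Square both sides: 5z + 21 = (-z + 3)².
Expand and rearrange: z² - 11z - 12 = 0.
Solving gives z = 12 or z = -1.
Check each candidate in the original equation:
  z = 12: √(81) = 9, while -z + 3 = -9 — extraneous.
  z = -1: √(16) = 4, while -z + 3 = 4 — valid.

z = -1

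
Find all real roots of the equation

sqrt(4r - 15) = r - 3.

Square both sides: 4r - 15 = (r - 3)^2.
Expand and rearrange: r^2 - 10r + 24 = 0.
Solving gives r = 6 or r = 4.
Check each candidate in the original equation:
  r = 6: sqrt(9) = 3, while r - 3 = 3 — valid.
  r = 4: sqrt(1) = 1, while r - 3 = 1 — valid.

r = 4 or r = 6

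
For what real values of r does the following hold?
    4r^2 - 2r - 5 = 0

r = -0.8956 or r = 1.3956

Discriminant: (-2)^2 - 4*4*(-5) = 84.
Quadratic formula: r = (2 +/- sqrt(84)) / 8.
So r = 1/4 + sqrt(21)/4 ~= 1.3956 or r = 1/4 - sqrt(21)/4 ~= -0.8956.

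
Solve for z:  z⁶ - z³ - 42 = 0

Let u = z³. The equation becomes u² - u - 42 = 0.
Factor: (u - 7)(u + 6) = 0, so u = 7 or u = -6.
z³ = 7 gives z = ∛(7) ≈ 1.9129.
z³ = -6 gives z = -∛(6) ≈ -1.8171.

z = -1.8171 or z = 1.9129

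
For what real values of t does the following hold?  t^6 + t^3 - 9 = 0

t = -1.5243 or t = 1.3647

Let u = t^3. The equation becomes u^2 + u - 9 = 0.
By the quadratic formula, u = -1/2 + sqrt(37)/2 or u = -sqrt(37)/2 - 1/2.
t^3 = -1/2 + sqrt(37)/2 gives t = (-1/2 + sqrt(37)/2)^(1/3) ~= 1.3647.
t^3 = -sqrt(37)/2 - 1/2 gives t = -(1/2 + sqrt(37)/2)^(1/3) ~= -1.5243.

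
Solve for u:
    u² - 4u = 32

u = -4 or u = 8

Bring every term to one side: u² - 4u - 32 = 0.
Factor: (u - 8)(u + 4) = 0.
So u = 8 or u = -4.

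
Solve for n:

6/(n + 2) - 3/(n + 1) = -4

n = -3.1061 or n = -0.6439

Multiply both sides by (n + 2)(n + 1):
6(n + 1) - 3(n + 2) = -4(n + 2)(n + 1).
Expand and collect terms: -4n^2 - 15n - 8 = 0.
By the quadratic formula, n = (15 +/- sqrt(97)) / -8, so n ~= -3.1061 or n ~= -0.6439.
Neither value makes a denominator zero (n != -2, n != -1), so both are valid.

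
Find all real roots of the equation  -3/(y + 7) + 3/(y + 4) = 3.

y = -7.7913 or y = -3.2087

Multiply both sides by (y + 7)(y + 4):
-3(y + 4) + 3(y + 7) = 3(y + 7)(y + 4).
Expand and collect terms: 3y² + 33y + 75 = 0.
By the quadratic formula, y = (-33 ± √189) / 6, so y ≈ -3.2087 or y ≈ -7.7913.
Neither value makes a denominator zero (y ≠ -7, y ≠ -4), so both are valid.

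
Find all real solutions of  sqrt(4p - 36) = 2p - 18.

Square both sides: 4p - 36 = (2p - 18)^2.
Expand and rearrange: 4p^2 - 76p + 360 = 0.
Solving gives p = 10 or p = 9.
Check each candidate in the original equation:
  p = 10: sqrt(4) = 2, while 2p - 18 = 2 — valid.
  p = 9: sqrt(0) = 0, while 2p - 18 = 0 — valid.

p = 9 or p = 10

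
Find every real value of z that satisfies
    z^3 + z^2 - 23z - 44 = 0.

Possible rational roots are divisors of -44. Testing z = -4 gives 0, so (z + 4) is a factor.
Divide: z^3 + z^2 - 23z - 44 = (z + 4)(z^2 - 3z - 11).
Apply the quadratic formula to z^2 - 3z - 11 = 0: z = (3 +/- sqrt(53))/2, i.e. z ~= 5.1401 or z ~= -2.1401.

z = -4 or z = -2.1401 or z = 5.1401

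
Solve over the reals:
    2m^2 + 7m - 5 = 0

m = -4.1085 or m = 0.6085

Discriminant: (7)^2 - 4*2*(-5) = 89.
Quadratic formula: m = (-7 +/- sqrt(89)) / 4.
So m = -7/4 + sqrt(89)/4 ~= 0.6085 or m = -sqrt(89)/4 - 7/4 ~= -4.1085.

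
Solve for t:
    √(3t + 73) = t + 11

t = -3

Square both sides: 3t + 73 = (t + 11)².
Expand and rearrange: t² + 19t + 48 = 0.
Solving gives t = -3 or t = -16.
Check each candidate in the original equation:
  t = -3: √(64) = 8, while t + 11 = 8 — valid.
  t = -16: √(25) = 5, while t + 11 = -5 — extraneous.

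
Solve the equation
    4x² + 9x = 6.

x = -2.788 or x = 0.538

Rearrange to standard form: 4x² + 9x - 6 = 0.
Discriminant: (9)² − 4·4·(-6) = 177.
Quadratic formula: x = (-9 ± √177) / 8.
So x = -9/8 + √(177)/8 ≈ 0.538 or x = -√(177)/8 - 9/8 ≈ -2.788.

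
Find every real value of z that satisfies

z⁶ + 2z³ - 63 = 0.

z = -2.0801 or z = 1.9129

Let u = z³. The equation becomes u² + 2u - 63 = 0.
Factor: (u + 9)(u - 7) = 0, so u = -9 or u = 7.
z³ = -9 gives z = -∛(9) ≈ -2.0801.
z³ = 7 gives z = ∛(7) ≈ 1.9129.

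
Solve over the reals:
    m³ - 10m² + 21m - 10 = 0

m = 0.6834 or m = 2 or m = 7.3166

Possible rational roots are divisors of -10. Testing m = 2 gives 0, so (m - 2) is a factor.
Divide: m³ - 10m² + 21m - 10 = (m - 2)(m² - 8m + 5).
Apply the quadratic formula to m² - 8m + 5 = 0: m = (8 ± √44)/2, i.e. m ≈ 7.3166 or m ≈ 0.6834.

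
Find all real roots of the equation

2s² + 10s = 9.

Rearrange to standard form: 2s² + 10s - 9 = 0.
Discriminant: (10)² − 4·2·(-9) = 172.
Quadratic formula: s = (-10 ± √172) / 4.
So s = -5/2 + √(43)/2 ≈ 0.7787 or s = -√(43)/2 - 5/2 ≈ -5.7787.

s = -5.7787 or s = 0.7787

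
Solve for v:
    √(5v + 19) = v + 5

Square both sides: 5v + 19 = (v + 5)².
Expand and rearrange: v² + 5v + 6 = 0.
Solving gives v = -2 or v = -3.
Check each candidate in the original equation:
  v = -2: √(9) = 3, while v + 5 = 3 — valid.
  v = -3: √(4) = 2, while v + 5 = 2 — valid.

v = -3 or v = -2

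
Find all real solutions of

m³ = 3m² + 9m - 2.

Rearrange: m³ - 3m² - 9m + 2 = 0.
Possible rational roots are divisors of 2. Testing m = -2 gives 0, so (m + 2) is a factor.
Divide: m³ - 3m² - 9m + 2 = (m + 2)(m² - 5m + 1).
Apply the quadratic formula to m² - 5m + 1 = 0: m = (5 ± √21)/2, i.e. m ≈ 4.7913 or m ≈ 0.2087.

m = -2 or m = 0.2087 or m = 4.7913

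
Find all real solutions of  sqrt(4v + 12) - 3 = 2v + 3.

v = -3 or v = -2

Isolate the radical: sqrt(4v + 12) = 2v + 6.
Square both sides: 4v + 12 = (2v + 6)^2.
Expand and rearrange: 4v^2 + 20v + 24 = 0.
Solving gives v = -2 or v = -3.
Check each candidate in the original equation:
  v = -2: sqrt(4) = 2, while 2v + 6 = 2 — valid.
  v = -3: sqrt(0) = 0, while 2v + 6 = 0 — valid.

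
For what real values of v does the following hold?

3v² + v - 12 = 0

v = -2.1736 or v = 1.8403

Discriminant: (1)² − 4·3·(-12) = 145.
Quadratic formula: v = (-1 ± √145) / 6.
So v = -1/6 + √(145)/6 ≈ 1.8403 or v = -√(145)/6 - 1/6 ≈ -2.1736.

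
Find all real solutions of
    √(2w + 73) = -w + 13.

Square both sides: 2w + 73 = (-w + 13)².
Expand and rearrange: w² - 28w + 96 = 0.
Solving gives w = 24 or w = 4.
Check each candidate in the original equation:
  w = 24: √(121) = 11, while -w + 13 = -11 — extraneous.
  w = 4: √(81) = 9, while -w + 13 = 9 — valid.

w = 4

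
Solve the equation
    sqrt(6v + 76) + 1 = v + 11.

v = -2

Isolate the radical: sqrt(6v + 76) = v + 10.
Square both sides: 6v + 76 = (v + 10)^2.
Expand and rearrange: v^2 + 14v + 24 = 0.
Solving gives v = -2 or v = -12.
Check each candidate in the original equation:
  v = -2: sqrt(64) = 8, while v + 10 = 8 — valid.
  v = -12: sqrt(4) = 2, while v + 10 = -2 — extraneous.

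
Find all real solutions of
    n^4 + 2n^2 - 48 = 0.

Let u = n^2. The equation becomes u^2 + 2u - 48 = 0.
Factor: (u - 6)(u + 8) = 0, so u = 6 or u = -8.
n^2 = 6 gives n = +/-sqrt(6) ~= +/-2.4495.
n^2 = -8 < 0 has no real solution.

n = -2.4495 or n = 2.4495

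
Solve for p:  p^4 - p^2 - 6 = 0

p = -1.7321 or p = 1.7321

Let u = p^2. The equation becomes u^2 - u - 6 = 0.
Factor: (u - 3)(u + 2) = 0, so u = 3 or u = -2.
p^2 = 3 gives p = +/-sqrt(3) ~= +/-1.7321.
p^2 = -2 < 0 has no real solution.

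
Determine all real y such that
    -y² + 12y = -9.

y = -0.7082 or y = 12.7082

Rearrange to standard form: -y² + 12y + 9 = 0.
Discriminant: (12)² − 4·(-1)·9 = 180.
Quadratic formula: y = (-12 ± √180) / (-2).
So y = 6 - 3·√(5) ≈ -0.7082 or y = 6 + 3·√(5) ≈ 12.7082.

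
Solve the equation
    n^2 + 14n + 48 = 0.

n = -8 or n = -6

Factor: (n + 8)(n + 6) = 0.
So n = -8 or n = -6.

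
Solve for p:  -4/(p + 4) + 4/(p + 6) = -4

Multiply both sides by (p + 4)(p + 6):
-4(p + 6) + 4(p + 4) = -4(p + 4)(p + 6).
Expand and collect terms: -4p² - 40p - 88 = 0.
By the quadratic formula, p = (40 ± √192) / -8, so p ≈ -6.7321 or p ≈ -3.2679.
Neither value makes a denominator zero (p ≠ -4, p ≠ -6), so both are valid.

p = -6.7321 or p = -3.2679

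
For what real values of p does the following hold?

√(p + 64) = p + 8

p = 0

Square both sides: p + 64 = (p + 8)².
Expand and rearrange: p² + 15p = 0.
Solving gives p = 0 or p = -15.
Check each candidate in the original equation:
  p = 0: √(64) = 8, while p + 8 = 8 — valid.
  p = -15: √(49) = 7, while p + 8 = -7 — extraneous.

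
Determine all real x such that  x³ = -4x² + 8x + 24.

x = -4.6056 or x = -2 or x = 2.6056

Rearrange: x³ + 4x² - 8x - 24 = 0.
Possible rational roots are divisors of -24. Testing x = -2 gives 0, so (x + 2) is a factor.
Divide: x³ + 4x² - 8x - 24 = (x + 2)(x² + 2x - 12).
Apply the quadratic formula to x² + 2x - 12 = 0: x = (-2 ± √52)/2, i.e. x ≈ 2.6056 or x ≈ -4.6056.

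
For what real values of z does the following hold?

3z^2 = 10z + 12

z = -0.9367 or z = 4.2701

Rearrange to standard form: 3z^2 - 10z - 12 = 0.
Discriminant: (-10)^2 - 4*3*(-12) = 244.
Quadratic formula: z = (10 +/- sqrt(244)) / 6.
So z = 5/3 + sqrt(61)/3 ~= 4.2701 or z = 5/3 - sqrt(61)/3 ~= -0.9367.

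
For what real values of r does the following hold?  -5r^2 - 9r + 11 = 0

Discriminant: (-9)^2 - 4*(-5)*11 = 301.
Quadratic formula: r = (9 +/- sqrt(301)) / (-10).
So r = -sqrt(301)/10 - 9/10 ~= -2.6349 or r = -9/10 + sqrt(301)/10 ~= 0.8349.

r = -2.6349 or r = 0.8349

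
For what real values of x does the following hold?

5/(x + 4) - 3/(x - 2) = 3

x = -1.7208 or x = 0.3874

Multiply both sides by (x + 4)(x - 2):
5(x - 2) - 3(x + 4) = 3(x + 4)(x - 2).
Expand and collect terms: 3x^2 + 4x - 2 = 0.
By the quadratic formula, x = (-4 +/- sqrt(40)) / 6, so x ~= 0.3874 or x ~= -1.7208.
Neither value makes a denominator zero (x != -4, x != 2), so both are valid.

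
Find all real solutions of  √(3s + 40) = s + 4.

Square both sides: 3s + 40 = (s + 4)².
Expand and rearrange: s² + 5s - 24 = 0.
Solving gives s = 3 or s = -8.
Check each candidate in the original equation:
  s = 3: √(49) = 7, while s + 4 = 7 — valid.
  s = -8: √(16) = 4, while s + 4 = -4 — extraneous.

s = 3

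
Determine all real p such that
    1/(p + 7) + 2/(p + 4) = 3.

Multiply both sides by (p + 7)(p + 4):
(p + 4) + 2(p + 7) = 3(p + 7)(p + 4).
Expand and collect terms: 3p^2 + 30p + 66 = 0.
By the quadratic formula, p = (-30 +/- sqrt(108)) / 6, so p ~= -3.2679 or p ~= -6.7321.
Neither value makes a denominator zero (p != -7, p != -4), so both are valid.

p = -6.7321 or p = -3.2679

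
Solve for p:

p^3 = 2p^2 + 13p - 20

p = -3.4495 or p = 1.4495 or p = 4

Rearrange: p^3 - 2p^2 - 13p + 20 = 0.
Possible rational roots are divisors of 20. Testing p = 4 gives 0, so (p - 4) is a factor.
Divide: p^3 - 2p^2 - 13p + 20 = (p - 4)(p^2 + 2p - 5).
Apply the quadratic formula to p^2 + 2p - 5 = 0: p = (-2 +/- sqrt(24))/2, i.e. p ~= 1.4495 or p ~= -3.4495.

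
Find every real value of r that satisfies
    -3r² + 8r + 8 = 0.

Discriminant: (8)² − 4·(-3)·8 = 160.
Quadratic formula: r = (-8 ± √160) / (-6).
So r = 4/3 - 2·√(10)/3 ≈ -0.7749 or r = 4/3 + 2·√(10)/3 ≈ 3.4415.

r = -0.7749 or r = 3.4415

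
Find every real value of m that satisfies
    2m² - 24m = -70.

m = 5 or m = 7

Bring every term to one side: 2m² - 24m + 70 = 0.
Factor: 2(m - 5)(m - 7) = 0.
So m = 5 or m = 7.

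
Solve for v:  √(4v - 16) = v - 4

Square both sides: 4v - 16 = (v - 4)².
Expand and rearrange: v² - 12v + 32 = 0.
Solving gives v = 8 or v = 4.
Check each candidate in the original equation:
  v = 8: √(16) = 4, while v - 4 = 4 — valid.
  v = 4: √(0) = 0, while v - 4 = 0 — valid.

v = 4 or v = 8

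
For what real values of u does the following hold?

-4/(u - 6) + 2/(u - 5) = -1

u = 4.4384 or u = 8.5616

Multiply both sides by (u - 6)(u - 5):
-4(u - 5) + 2(u - 6) = -(u - 6)(u - 5).
Expand and collect terms: -u^2 + 13u - 38 = 0.
By the quadratic formula, u = (-13 +/- sqrt(17)) / -2, so u ~= 4.4384 or u ~= 8.5616.
Neither value makes a denominator zero (u != 6, u != 5), so both are valid.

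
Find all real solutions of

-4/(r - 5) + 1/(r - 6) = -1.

Multiply both sides by (r - 5)(r - 6):
-4(r - 6) + (r - 5) = -(r - 5)(r - 6).
Expand and collect terms: -r² + 14r - 49 = 0.
This has the repeated root r = 7.
Neither value makes a denominator zero (r ≠ 5, r ≠ 6), so both are valid.

r = 7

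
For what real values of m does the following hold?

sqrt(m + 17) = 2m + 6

Square both sides: m + 17 = (2m + 6)^2.
Expand and rearrange: 4m^2 + 23m + 19 = 0.
Solving gives m = -1 or m = -4.75.
Check each candidate in the original equation:
  m = -1: sqrt(16) = 4, while 2m + 6 = 4 — valid.
  m = -4.75: sqrt(12.25) = 3.5, while 2m + 6 = -3.5 — extraneous.

m = -1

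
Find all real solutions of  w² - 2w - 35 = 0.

Factor: (w + 5)(w - 7) = 0.
So w = -5 or w = 7.

w = -5 or w = 7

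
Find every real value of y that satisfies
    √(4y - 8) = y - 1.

Square both sides: 4y - 8 = (y - 1)².
Expand and rearrange: y² - 6y + 9 = 0.
This gives the repeated root y = 3.
Check in the original equation:
  y = 3: √(4) = 2, while y - 1 = 2 — valid.

y = 3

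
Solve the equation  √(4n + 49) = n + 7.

Square both sides: 4n + 49 = (n + 7)².
Expand and rearrange: n² + 10n = 0.
Solving gives n = 0 or n = -10.
Check each candidate in the original equation:
  n = 0: √(49) = 7, while n + 7 = 7 — valid.
  n = -10: √(9) = 3, while n + 7 = -3 — extraneous.

n = 0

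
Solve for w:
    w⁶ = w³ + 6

Let u = w³. The equation becomes u² - u - 6 = 0.
Factor: (u - 3)(u + 2) = 0, so u = 3 or u = -2.
w³ = 3 gives w = ∛(3) ≈ 1.4422.
w³ = -2 gives w = -∛(2) ≈ -1.2599.

w = -1.2599 or w = 1.4422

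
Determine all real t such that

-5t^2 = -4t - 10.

t = -1.0697 or t = 1.8697

Rearrange to standard form: -5t^2 + 4t + 10 = 0.
Discriminant: (4)^2 - 4*(-5)*10 = 216.
Quadratic formula: t = (-4 +/- sqrt(216)) / (-10).
So t = 2/5 - 3*sqrt(6)/5 ~= -1.0697 or t = 2/5 + 3*sqrt(6)/5 ~= 1.8697.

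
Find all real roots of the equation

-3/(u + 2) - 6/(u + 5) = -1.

Multiply both sides by (u + 2)(u + 5):
-3(u + 5) - 6(u + 2) = -(u + 2)(u + 5).
Expand and collect terms: -u^2 + 2u + 17 = 0.
By the quadratic formula, u = (-2 +/- sqrt(72)) / -2, so u ~= -3.2426 or u ~= 5.2426.
Neither value makes a denominator zero (u != -2, u != -5), so both are valid.

u = -3.2426 or u = 5.2426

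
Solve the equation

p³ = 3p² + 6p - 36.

Rearrange: p³ - 3p² - 6p + 36 = 0.
Possible rational roots are divisors of 36. Testing p = -3 gives 0, so (p + 3) is a factor.
Divide: p³ - 3p² - 6p + 36 = (p + 3)(p² - 6p + 12).
The quadratic p² - 6p + 12 has discriminant -12 < 0, so no further real roots.

p = -3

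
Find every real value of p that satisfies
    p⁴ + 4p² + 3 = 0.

No real solutions.

Let u = p². The equation becomes u² + 4u + 3 = 0.
Factor: (u + 3)(u + 1) = 0, so u = -3 or u = -1.
p² = -3 < 0 has no real solution.
p² = -1 < 0 has no real solution.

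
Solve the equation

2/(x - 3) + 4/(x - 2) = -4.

Multiply both sides by (x - 3)(x - 2):
2(x - 2) + 4(x - 3) = -4(x - 3)(x - 2).
Expand and collect terms: -4x² + 14x - 8 = 0.
By the quadratic formula, x = (-14 ± √68) / -8, so x ≈ 0.7192 or x ≈ 2.7808.
Neither value makes a denominator zero (x ≠ 3, x ≠ 2), so both are valid.

x = 0.7192 or x = 2.7808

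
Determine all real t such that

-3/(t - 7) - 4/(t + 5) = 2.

t = -7.2356 or t = 5.7356

Multiply both sides by (t - 7)(t + 5):
-3(t + 5) - 4(t - 7) = 2(t - 7)(t + 5).
Expand and collect terms: 2t² + 3t - 83 = 0.
By the quadratic formula, t = (-3 ± √673) / 4, so t ≈ 5.7356 or t ≈ -7.2356.
Neither value makes a denominator zero (t ≠ 7, t ≠ -5), so both are valid.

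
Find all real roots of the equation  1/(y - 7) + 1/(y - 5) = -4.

Multiply both sides by (y - 7)(y - 5):
(y - 5) + (y - 7) = -4(y - 7)(y - 5).
Expand and collect terms: -4y² + 46y - 128 = 0.
By the quadratic formula, y = (-46 ± √68) / -8, so y ≈ 4.7192 or y ≈ 6.7808.
Neither value makes a denominator zero (y ≠ 7, y ≠ 5), so both are valid.

y = 4.7192 or y = 6.7808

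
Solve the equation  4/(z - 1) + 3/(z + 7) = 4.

z = -6.3399 or z = 2.0899

Multiply both sides by (z - 1)(z + 7):
4(z + 7) + 3(z - 1) = 4(z - 1)(z + 7).
Expand and collect terms: 4z^2 + 17z - 53 = 0.
By the quadratic formula, z = (-17 +/- sqrt(1137)) / 8, so z ~= 2.0899 or z ~= -6.3399.
Neither value makes a denominator zero (z != 1, z != -7), so both are valid.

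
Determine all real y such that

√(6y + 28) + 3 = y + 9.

Isolate the radical: √(6y + 28) = y + 6.
Square both sides: 6y + 28 = (y + 6)².
Expand and rearrange: y² + 6y + 8 = 0.
Solving gives y = -2 or y = -4.
Check each candidate in the original equation:
  y = -2: √(16) = 4, while y + 6 = 4 — valid.
  y = -4: √(4) = 2, while y + 6 = 2 — valid.

y = -4 or y = -2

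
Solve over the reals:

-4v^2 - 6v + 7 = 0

v = -2.2707 or v = 0.7707

Discriminant: (-6)^2 - 4*(-4)*7 = 148.
Quadratic formula: v = (6 +/- sqrt(148)) / (-8).
So v = -sqrt(37)/4 - 3/4 ~= -2.2707 or v = -3/4 + sqrt(37)/4 ~= 0.7707.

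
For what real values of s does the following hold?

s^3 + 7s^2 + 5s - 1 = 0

Possible rational roots are divisors of -1. Testing s = -1 gives 0, so (s + 1) is a factor.
Divide: s^3 + 7s^2 + 5s - 1 = (s + 1)(s^2 + 6s - 1).
Apply the quadratic formula to s^2 + 6s - 1 = 0: s = (-6 +/- sqrt(40))/2, i.e. s ~= 0.1623 or s ~= -6.1623.

s = -6.1623 or s = -1 or s = 0.1623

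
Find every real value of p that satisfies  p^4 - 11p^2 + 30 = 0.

Let u = p^2. The equation becomes u^2 - 11u + 30 = 0.
Factor: (u - 6)(u - 5) = 0, so u = 6 or u = 5.
p^2 = 6 gives p = +/-sqrt(6) ~= +/-2.4495.
p^2 = 5 gives p = +/-sqrt(5) ~= +/-2.2361.

p = -2.4495 or p = -2.2361 or p = 2.2361 or p = 2.4495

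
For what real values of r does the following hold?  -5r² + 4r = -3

Rearrange to standard form: -5r² + 4r + 3 = 0.
Discriminant: (4)² − 4·(-5)·3 = 76.
Quadratic formula: r = (-4 ± √76) / (-10).
So r = 2/5 - √(19)/5 ≈ -0.4718 or r = 2/5 + √(19)/5 ≈ 1.2718.

r = -0.4718 or r = 1.2718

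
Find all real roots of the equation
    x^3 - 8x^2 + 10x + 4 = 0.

x = -0.3166 or x = 2 or x = 6.3166

Possible rational roots are divisors of 4. Testing x = 2 gives 0, so (x - 2) is a factor.
Divide: x^3 - 8x^2 + 10x + 4 = (x - 2)(x^2 - 6x - 2).
Apply the quadratic formula to x^2 - 6x - 2 = 0: x = (6 +/- sqrt(44))/2, i.e. x ~= 6.3166 or x ~= -0.3166.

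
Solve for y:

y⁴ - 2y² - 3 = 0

Let u = y². The equation becomes u² - 2u - 3 = 0.
Factor: (u - 3)(u + 1) = 0, so u = 3 or u = -1.
y² = 3 gives y = ±√(3) ≈ ±1.7321.
y² = -1 < 0 has no real solution.

y = -1.7321 or y = 1.7321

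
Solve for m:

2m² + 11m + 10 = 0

Discriminant: (11)² − 4·2·10 = 41.
Quadratic formula: m = (-11 ± √41) / 4.
So m = -11/4 + √(41)/4 ≈ -1.1492 or m = -11/4 - √(41)/4 ≈ -4.3508.

m = -4.3508 or m = -1.1492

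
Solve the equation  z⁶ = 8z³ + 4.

z = -0.7787 or z = 2.0386

Let u = z³. The equation becomes u² - 8u - 4 = 0.
By the quadratic formula, u = 4 + 2·√(5) or u = 4 - 2·√(5).
z³ = 4 + 2·√(5) gives z = ∛(4 + 2·√(5)) ≈ 2.0386.
z³ = 4 - 2·√(5) gives z = -∛(-4 + 2·√(5)) ≈ -0.7787.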